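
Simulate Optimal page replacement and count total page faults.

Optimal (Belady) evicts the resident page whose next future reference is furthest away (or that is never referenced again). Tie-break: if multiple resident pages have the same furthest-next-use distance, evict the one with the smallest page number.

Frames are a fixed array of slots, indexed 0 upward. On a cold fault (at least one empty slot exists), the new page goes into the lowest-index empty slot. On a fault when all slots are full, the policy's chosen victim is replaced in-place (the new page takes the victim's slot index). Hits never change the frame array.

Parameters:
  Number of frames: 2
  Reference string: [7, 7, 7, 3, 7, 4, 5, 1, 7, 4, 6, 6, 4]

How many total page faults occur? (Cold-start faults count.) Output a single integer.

Step 0: ref 7 → FAULT, frames=[7,-]
Step 1: ref 7 → HIT, frames=[7,-]
Step 2: ref 7 → HIT, frames=[7,-]
Step 3: ref 3 → FAULT, frames=[7,3]
Step 4: ref 7 → HIT, frames=[7,3]
Step 5: ref 4 → FAULT (evict 3), frames=[7,4]
Step 6: ref 5 → FAULT (evict 4), frames=[7,5]
Step 7: ref 1 → FAULT (evict 5), frames=[7,1]
Step 8: ref 7 → HIT, frames=[7,1]
Step 9: ref 4 → FAULT (evict 1), frames=[7,4]
Step 10: ref 6 → FAULT (evict 7), frames=[6,4]
Step 11: ref 6 → HIT, frames=[6,4]
Step 12: ref 4 → HIT, frames=[6,4]
Total faults: 7

Answer: 7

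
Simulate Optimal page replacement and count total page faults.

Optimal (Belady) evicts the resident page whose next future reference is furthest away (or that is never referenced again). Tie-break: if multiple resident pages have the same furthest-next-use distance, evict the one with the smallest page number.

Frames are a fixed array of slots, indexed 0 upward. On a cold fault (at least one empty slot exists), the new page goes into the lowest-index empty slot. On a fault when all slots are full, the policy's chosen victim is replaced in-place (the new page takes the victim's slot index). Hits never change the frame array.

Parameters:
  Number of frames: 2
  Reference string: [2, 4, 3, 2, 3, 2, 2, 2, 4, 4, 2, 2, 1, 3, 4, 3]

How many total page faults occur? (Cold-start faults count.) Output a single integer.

Step 0: ref 2 → FAULT, frames=[2,-]
Step 1: ref 4 → FAULT, frames=[2,4]
Step 2: ref 3 → FAULT (evict 4), frames=[2,3]
Step 3: ref 2 → HIT, frames=[2,3]
Step 4: ref 3 → HIT, frames=[2,3]
Step 5: ref 2 → HIT, frames=[2,3]
Step 6: ref 2 → HIT, frames=[2,3]
Step 7: ref 2 → HIT, frames=[2,3]
Step 8: ref 4 → FAULT (evict 3), frames=[2,4]
Step 9: ref 4 → HIT, frames=[2,4]
Step 10: ref 2 → HIT, frames=[2,4]
Step 11: ref 2 → HIT, frames=[2,4]
Step 12: ref 1 → FAULT (evict 2), frames=[1,4]
Step 13: ref 3 → FAULT (evict 1), frames=[3,4]
Step 14: ref 4 → HIT, frames=[3,4]
Step 15: ref 3 → HIT, frames=[3,4]
Total faults: 6

Answer: 6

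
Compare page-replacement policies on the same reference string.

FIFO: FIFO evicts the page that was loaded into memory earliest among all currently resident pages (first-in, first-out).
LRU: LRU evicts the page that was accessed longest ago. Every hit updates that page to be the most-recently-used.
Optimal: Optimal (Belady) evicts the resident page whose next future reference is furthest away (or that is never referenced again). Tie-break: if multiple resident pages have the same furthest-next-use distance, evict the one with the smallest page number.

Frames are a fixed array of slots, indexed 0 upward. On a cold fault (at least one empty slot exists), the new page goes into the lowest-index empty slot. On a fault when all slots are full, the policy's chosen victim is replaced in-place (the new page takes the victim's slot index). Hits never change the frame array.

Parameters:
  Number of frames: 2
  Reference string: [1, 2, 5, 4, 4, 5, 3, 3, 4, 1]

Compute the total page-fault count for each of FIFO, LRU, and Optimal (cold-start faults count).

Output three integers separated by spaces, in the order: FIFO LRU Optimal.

Answer: 6 7 6

Derivation:
--- FIFO ---
  step 0: ref 1 -> FAULT, frames=[1,-] (faults so far: 1)
  step 1: ref 2 -> FAULT, frames=[1,2] (faults so far: 2)
  step 2: ref 5 -> FAULT, evict 1, frames=[5,2] (faults so far: 3)
  step 3: ref 4 -> FAULT, evict 2, frames=[5,4] (faults so far: 4)
  step 4: ref 4 -> HIT, frames=[5,4] (faults so far: 4)
  step 5: ref 5 -> HIT, frames=[5,4] (faults so far: 4)
  step 6: ref 3 -> FAULT, evict 5, frames=[3,4] (faults so far: 5)
  step 7: ref 3 -> HIT, frames=[3,4] (faults so far: 5)
  step 8: ref 4 -> HIT, frames=[3,4] (faults so far: 5)
  step 9: ref 1 -> FAULT, evict 4, frames=[3,1] (faults so far: 6)
  FIFO total faults: 6
--- LRU ---
  step 0: ref 1 -> FAULT, frames=[1,-] (faults so far: 1)
  step 1: ref 2 -> FAULT, frames=[1,2] (faults so far: 2)
  step 2: ref 5 -> FAULT, evict 1, frames=[5,2] (faults so far: 3)
  step 3: ref 4 -> FAULT, evict 2, frames=[5,4] (faults so far: 4)
  step 4: ref 4 -> HIT, frames=[5,4] (faults so far: 4)
  step 5: ref 5 -> HIT, frames=[5,4] (faults so far: 4)
  step 6: ref 3 -> FAULT, evict 4, frames=[5,3] (faults so far: 5)
  step 7: ref 3 -> HIT, frames=[5,3] (faults so far: 5)
  step 8: ref 4 -> FAULT, evict 5, frames=[4,3] (faults so far: 6)
  step 9: ref 1 -> FAULT, evict 3, frames=[4,1] (faults so far: 7)
  LRU total faults: 7
--- Optimal ---
  step 0: ref 1 -> FAULT, frames=[1,-] (faults so far: 1)
  step 1: ref 2 -> FAULT, frames=[1,2] (faults so far: 2)
  step 2: ref 5 -> FAULT, evict 2, frames=[1,5] (faults so far: 3)
  step 3: ref 4 -> FAULT, evict 1, frames=[4,5] (faults so far: 4)
  step 4: ref 4 -> HIT, frames=[4,5] (faults so far: 4)
  step 5: ref 5 -> HIT, frames=[4,5] (faults so far: 4)
  step 6: ref 3 -> FAULT, evict 5, frames=[4,3] (faults so far: 5)
  step 7: ref 3 -> HIT, frames=[4,3] (faults so far: 5)
  step 8: ref 4 -> HIT, frames=[4,3] (faults so far: 5)
  step 9: ref 1 -> FAULT, evict 3, frames=[4,1] (faults so far: 6)
  Optimal total faults: 6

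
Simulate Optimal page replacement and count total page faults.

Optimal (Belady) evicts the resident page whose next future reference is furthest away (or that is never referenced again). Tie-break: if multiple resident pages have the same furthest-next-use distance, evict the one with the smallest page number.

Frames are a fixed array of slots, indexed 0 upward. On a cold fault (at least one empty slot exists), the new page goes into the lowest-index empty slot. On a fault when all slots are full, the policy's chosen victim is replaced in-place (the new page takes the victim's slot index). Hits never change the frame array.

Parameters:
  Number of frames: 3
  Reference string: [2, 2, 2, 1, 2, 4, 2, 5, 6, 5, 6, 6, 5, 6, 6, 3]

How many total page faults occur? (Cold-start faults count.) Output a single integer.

Answer: 6

Derivation:
Step 0: ref 2 → FAULT, frames=[2,-,-]
Step 1: ref 2 → HIT, frames=[2,-,-]
Step 2: ref 2 → HIT, frames=[2,-,-]
Step 3: ref 1 → FAULT, frames=[2,1,-]
Step 4: ref 2 → HIT, frames=[2,1,-]
Step 5: ref 4 → FAULT, frames=[2,1,4]
Step 6: ref 2 → HIT, frames=[2,1,4]
Step 7: ref 5 → FAULT (evict 1), frames=[2,5,4]
Step 8: ref 6 → FAULT (evict 2), frames=[6,5,4]
Step 9: ref 5 → HIT, frames=[6,5,4]
Step 10: ref 6 → HIT, frames=[6,5,4]
Step 11: ref 6 → HIT, frames=[6,5,4]
Step 12: ref 5 → HIT, frames=[6,5,4]
Step 13: ref 6 → HIT, frames=[6,5,4]
Step 14: ref 6 → HIT, frames=[6,5,4]
Step 15: ref 3 → FAULT (evict 4), frames=[6,5,3]
Total faults: 6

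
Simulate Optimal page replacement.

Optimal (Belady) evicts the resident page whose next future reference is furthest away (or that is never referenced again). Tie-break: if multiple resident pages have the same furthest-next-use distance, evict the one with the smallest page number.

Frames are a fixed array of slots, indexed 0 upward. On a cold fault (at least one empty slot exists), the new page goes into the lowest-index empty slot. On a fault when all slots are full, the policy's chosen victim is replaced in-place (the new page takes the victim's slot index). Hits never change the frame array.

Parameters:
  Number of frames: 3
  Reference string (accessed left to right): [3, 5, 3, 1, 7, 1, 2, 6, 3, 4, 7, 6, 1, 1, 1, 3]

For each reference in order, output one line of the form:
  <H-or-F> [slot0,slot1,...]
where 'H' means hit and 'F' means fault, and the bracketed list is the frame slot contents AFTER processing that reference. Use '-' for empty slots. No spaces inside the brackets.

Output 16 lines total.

F [3,-,-]
F [3,5,-]
H [3,5,-]
F [3,5,1]
F [3,7,1]
H [3,7,1]
F [3,7,2]
F [3,7,6]
H [3,7,6]
F [4,7,6]
H [4,7,6]
H [4,7,6]
F [1,7,6]
H [1,7,6]
H [1,7,6]
F [3,7,6]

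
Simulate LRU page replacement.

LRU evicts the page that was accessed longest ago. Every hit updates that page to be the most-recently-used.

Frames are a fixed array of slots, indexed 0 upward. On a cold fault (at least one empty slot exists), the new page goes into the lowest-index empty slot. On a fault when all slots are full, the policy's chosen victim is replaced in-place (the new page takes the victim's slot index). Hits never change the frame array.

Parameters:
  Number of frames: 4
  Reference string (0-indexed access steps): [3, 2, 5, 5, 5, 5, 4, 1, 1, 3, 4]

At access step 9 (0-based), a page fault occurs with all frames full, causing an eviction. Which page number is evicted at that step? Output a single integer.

Answer: 2

Derivation:
Step 0: ref 3 -> FAULT, frames=[3,-,-,-]
Step 1: ref 2 -> FAULT, frames=[3,2,-,-]
Step 2: ref 5 -> FAULT, frames=[3,2,5,-]
Step 3: ref 5 -> HIT, frames=[3,2,5,-]
Step 4: ref 5 -> HIT, frames=[3,2,5,-]
Step 5: ref 5 -> HIT, frames=[3,2,5,-]
Step 6: ref 4 -> FAULT, frames=[3,2,5,4]
Step 7: ref 1 -> FAULT, evict 3, frames=[1,2,5,4]
Step 8: ref 1 -> HIT, frames=[1,2,5,4]
Step 9: ref 3 -> FAULT, evict 2, frames=[1,3,5,4]
At step 9: evicted page 2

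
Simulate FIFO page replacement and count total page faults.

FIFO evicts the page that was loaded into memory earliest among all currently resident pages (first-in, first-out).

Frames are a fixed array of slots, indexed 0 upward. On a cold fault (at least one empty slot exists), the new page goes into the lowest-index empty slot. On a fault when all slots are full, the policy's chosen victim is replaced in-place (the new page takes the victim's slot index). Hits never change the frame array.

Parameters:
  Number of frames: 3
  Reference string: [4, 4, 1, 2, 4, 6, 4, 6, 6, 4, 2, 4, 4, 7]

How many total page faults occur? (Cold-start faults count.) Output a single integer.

Step 0: ref 4 → FAULT, frames=[4,-,-]
Step 1: ref 4 → HIT, frames=[4,-,-]
Step 2: ref 1 → FAULT, frames=[4,1,-]
Step 3: ref 2 → FAULT, frames=[4,1,2]
Step 4: ref 4 → HIT, frames=[4,1,2]
Step 5: ref 6 → FAULT (evict 4), frames=[6,1,2]
Step 6: ref 4 → FAULT (evict 1), frames=[6,4,2]
Step 7: ref 6 → HIT, frames=[6,4,2]
Step 8: ref 6 → HIT, frames=[6,4,2]
Step 9: ref 4 → HIT, frames=[6,4,2]
Step 10: ref 2 → HIT, frames=[6,4,2]
Step 11: ref 4 → HIT, frames=[6,4,2]
Step 12: ref 4 → HIT, frames=[6,4,2]
Step 13: ref 7 → FAULT (evict 2), frames=[6,4,7]
Total faults: 6

Answer: 6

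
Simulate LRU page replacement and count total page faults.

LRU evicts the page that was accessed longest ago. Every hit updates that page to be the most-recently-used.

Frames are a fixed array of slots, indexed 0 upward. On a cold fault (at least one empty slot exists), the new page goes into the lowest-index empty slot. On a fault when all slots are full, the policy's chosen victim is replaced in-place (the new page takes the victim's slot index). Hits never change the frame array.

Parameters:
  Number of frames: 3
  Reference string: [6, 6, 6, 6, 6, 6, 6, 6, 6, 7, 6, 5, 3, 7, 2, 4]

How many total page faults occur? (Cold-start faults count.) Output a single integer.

Step 0: ref 6 → FAULT, frames=[6,-,-]
Step 1: ref 6 → HIT, frames=[6,-,-]
Step 2: ref 6 → HIT, frames=[6,-,-]
Step 3: ref 6 → HIT, frames=[6,-,-]
Step 4: ref 6 → HIT, frames=[6,-,-]
Step 5: ref 6 → HIT, frames=[6,-,-]
Step 6: ref 6 → HIT, frames=[6,-,-]
Step 7: ref 6 → HIT, frames=[6,-,-]
Step 8: ref 6 → HIT, frames=[6,-,-]
Step 9: ref 7 → FAULT, frames=[6,7,-]
Step 10: ref 6 → HIT, frames=[6,7,-]
Step 11: ref 5 → FAULT, frames=[6,7,5]
Step 12: ref 3 → FAULT (evict 7), frames=[6,3,5]
Step 13: ref 7 → FAULT (evict 6), frames=[7,3,5]
Step 14: ref 2 → FAULT (evict 5), frames=[7,3,2]
Step 15: ref 4 → FAULT (evict 3), frames=[7,4,2]
Total faults: 7

Answer: 7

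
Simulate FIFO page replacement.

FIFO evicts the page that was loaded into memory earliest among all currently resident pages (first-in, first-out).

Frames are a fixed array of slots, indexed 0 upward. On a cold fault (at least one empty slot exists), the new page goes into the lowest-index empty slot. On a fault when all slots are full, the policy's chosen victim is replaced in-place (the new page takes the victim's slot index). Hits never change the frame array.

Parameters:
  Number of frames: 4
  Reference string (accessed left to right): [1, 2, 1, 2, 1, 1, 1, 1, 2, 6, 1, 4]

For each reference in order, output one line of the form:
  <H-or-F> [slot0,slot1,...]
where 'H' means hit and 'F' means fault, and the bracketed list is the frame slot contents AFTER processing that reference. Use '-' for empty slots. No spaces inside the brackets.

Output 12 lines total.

F [1,-,-,-]
F [1,2,-,-]
H [1,2,-,-]
H [1,2,-,-]
H [1,2,-,-]
H [1,2,-,-]
H [1,2,-,-]
H [1,2,-,-]
H [1,2,-,-]
F [1,2,6,-]
H [1,2,6,-]
F [1,2,6,4]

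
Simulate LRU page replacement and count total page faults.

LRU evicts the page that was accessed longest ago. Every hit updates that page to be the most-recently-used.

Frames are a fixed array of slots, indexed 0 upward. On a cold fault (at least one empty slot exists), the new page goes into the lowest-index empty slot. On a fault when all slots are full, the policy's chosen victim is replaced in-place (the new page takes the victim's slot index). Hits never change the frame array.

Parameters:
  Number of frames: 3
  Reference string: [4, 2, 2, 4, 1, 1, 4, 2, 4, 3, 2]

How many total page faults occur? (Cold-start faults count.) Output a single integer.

Step 0: ref 4 → FAULT, frames=[4,-,-]
Step 1: ref 2 → FAULT, frames=[4,2,-]
Step 2: ref 2 → HIT, frames=[4,2,-]
Step 3: ref 4 → HIT, frames=[4,2,-]
Step 4: ref 1 → FAULT, frames=[4,2,1]
Step 5: ref 1 → HIT, frames=[4,2,1]
Step 6: ref 4 → HIT, frames=[4,2,1]
Step 7: ref 2 → HIT, frames=[4,2,1]
Step 8: ref 4 → HIT, frames=[4,2,1]
Step 9: ref 3 → FAULT (evict 1), frames=[4,2,3]
Step 10: ref 2 → HIT, frames=[4,2,3]
Total faults: 4

Answer: 4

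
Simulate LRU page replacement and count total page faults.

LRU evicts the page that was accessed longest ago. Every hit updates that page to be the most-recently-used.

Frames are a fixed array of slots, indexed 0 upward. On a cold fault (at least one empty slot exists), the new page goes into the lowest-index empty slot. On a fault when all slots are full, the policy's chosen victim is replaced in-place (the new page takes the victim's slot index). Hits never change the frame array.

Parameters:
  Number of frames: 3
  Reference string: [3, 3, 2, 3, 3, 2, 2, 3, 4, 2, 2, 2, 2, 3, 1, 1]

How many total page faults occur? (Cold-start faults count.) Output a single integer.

Answer: 4

Derivation:
Step 0: ref 3 → FAULT, frames=[3,-,-]
Step 1: ref 3 → HIT, frames=[3,-,-]
Step 2: ref 2 → FAULT, frames=[3,2,-]
Step 3: ref 3 → HIT, frames=[3,2,-]
Step 4: ref 3 → HIT, frames=[3,2,-]
Step 5: ref 2 → HIT, frames=[3,2,-]
Step 6: ref 2 → HIT, frames=[3,2,-]
Step 7: ref 3 → HIT, frames=[3,2,-]
Step 8: ref 4 → FAULT, frames=[3,2,4]
Step 9: ref 2 → HIT, frames=[3,2,4]
Step 10: ref 2 → HIT, frames=[3,2,4]
Step 11: ref 2 → HIT, frames=[3,2,4]
Step 12: ref 2 → HIT, frames=[3,2,4]
Step 13: ref 3 → HIT, frames=[3,2,4]
Step 14: ref 1 → FAULT (evict 4), frames=[3,2,1]
Step 15: ref 1 → HIT, frames=[3,2,1]
Total faults: 4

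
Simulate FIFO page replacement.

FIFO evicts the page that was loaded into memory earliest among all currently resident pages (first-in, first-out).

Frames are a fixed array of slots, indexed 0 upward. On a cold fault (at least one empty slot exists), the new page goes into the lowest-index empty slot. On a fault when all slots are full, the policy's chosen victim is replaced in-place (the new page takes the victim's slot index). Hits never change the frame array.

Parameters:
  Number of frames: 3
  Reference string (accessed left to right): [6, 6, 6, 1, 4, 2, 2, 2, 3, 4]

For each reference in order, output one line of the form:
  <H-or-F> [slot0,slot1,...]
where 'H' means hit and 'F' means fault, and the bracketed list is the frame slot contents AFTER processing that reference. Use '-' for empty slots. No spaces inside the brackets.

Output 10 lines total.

F [6,-,-]
H [6,-,-]
H [6,-,-]
F [6,1,-]
F [6,1,4]
F [2,1,4]
H [2,1,4]
H [2,1,4]
F [2,3,4]
H [2,3,4]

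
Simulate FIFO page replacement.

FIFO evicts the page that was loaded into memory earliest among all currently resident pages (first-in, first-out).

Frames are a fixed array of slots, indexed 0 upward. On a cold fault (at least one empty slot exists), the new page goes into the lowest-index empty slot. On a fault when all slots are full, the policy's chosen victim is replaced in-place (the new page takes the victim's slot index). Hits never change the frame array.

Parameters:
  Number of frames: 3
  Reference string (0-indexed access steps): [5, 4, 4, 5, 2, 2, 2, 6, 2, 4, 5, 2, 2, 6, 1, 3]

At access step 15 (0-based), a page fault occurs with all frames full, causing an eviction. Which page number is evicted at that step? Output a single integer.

Step 0: ref 5 -> FAULT, frames=[5,-,-]
Step 1: ref 4 -> FAULT, frames=[5,4,-]
Step 2: ref 4 -> HIT, frames=[5,4,-]
Step 3: ref 5 -> HIT, frames=[5,4,-]
Step 4: ref 2 -> FAULT, frames=[5,4,2]
Step 5: ref 2 -> HIT, frames=[5,4,2]
Step 6: ref 2 -> HIT, frames=[5,4,2]
Step 7: ref 6 -> FAULT, evict 5, frames=[6,4,2]
Step 8: ref 2 -> HIT, frames=[6,4,2]
Step 9: ref 4 -> HIT, frames=[6,4,2]
Step 10: ref 5 -> FAULT, evict 4, frames=[6,5,2]
Step 11: ref 2 -> HIT, frames=[6,5,2]
Step 12: ref 2 -> HIT, frames=[6,5,2]
Step 13: ref 6 -> HIT, frames=[6,5,2]
Step 14: ref 1 -> FAULT, evict 2, frames=[6,5,1]
Step 15: ref 3 -> FAULT, evict 6, frames=[3,5,1]
At step 15: evicted page 6

Answer: 6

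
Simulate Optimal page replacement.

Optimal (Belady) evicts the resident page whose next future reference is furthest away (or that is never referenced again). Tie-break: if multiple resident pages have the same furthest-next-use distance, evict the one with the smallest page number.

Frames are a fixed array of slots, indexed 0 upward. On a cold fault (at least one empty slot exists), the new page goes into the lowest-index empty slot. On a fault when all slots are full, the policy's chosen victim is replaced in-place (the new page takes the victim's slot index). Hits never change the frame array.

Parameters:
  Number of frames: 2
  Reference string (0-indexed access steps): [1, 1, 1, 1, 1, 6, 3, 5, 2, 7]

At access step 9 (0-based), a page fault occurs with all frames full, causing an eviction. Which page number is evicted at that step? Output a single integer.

Answer: 2

Derivation:
Step 0: ref 1 -> FAULT, frames=[1,-]
Step 1: ref 1 -> HIT, frames=[1,-]
Step 2: ref 1 -> HIT, frames=[1,-]
Step 3: ref 1 -> HIT, frames=[1,-]
Step 4: ref 1 -> HIT, frames=[1,-]
Step 5: ref 6 -> FAULT, frames=[1,6]
Step 6: ref 3 -> FAULT, evict 1, frames=[3,6]
Step 7: ref 5 -> FAULT, evict 3, frames=[5,6]
Step 8: ref 2 -> FAULT, evict 5, frames=[2,6]
Step 9: ref 7 -> FAULT, evict 2, frames=[7,6]
At step 9: evicted page 2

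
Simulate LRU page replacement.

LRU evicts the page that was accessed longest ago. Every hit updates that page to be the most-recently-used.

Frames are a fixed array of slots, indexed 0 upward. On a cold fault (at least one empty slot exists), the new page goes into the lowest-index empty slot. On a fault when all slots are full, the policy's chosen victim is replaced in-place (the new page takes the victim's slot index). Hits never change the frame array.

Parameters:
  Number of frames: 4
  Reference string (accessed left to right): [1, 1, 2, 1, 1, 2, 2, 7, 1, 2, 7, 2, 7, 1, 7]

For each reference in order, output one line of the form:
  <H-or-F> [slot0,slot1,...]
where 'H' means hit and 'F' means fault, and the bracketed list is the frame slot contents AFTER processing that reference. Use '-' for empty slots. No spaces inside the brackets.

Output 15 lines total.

F [1,-,-,-]
H [1,-,-,-]
F [1,2,-,-]
H [1,2,-,-]
H [1,2,-,-]
H [1,2,-,-]
H [1,2,-,-]
F [1,2,7,-]
H [1,2,7,-]
H [1,2,7,-]
H [1,2,7,-]
H [1,2,7,-]
H [1,2,7,-]
H [1,2,7,-]
H [1,2,7,-]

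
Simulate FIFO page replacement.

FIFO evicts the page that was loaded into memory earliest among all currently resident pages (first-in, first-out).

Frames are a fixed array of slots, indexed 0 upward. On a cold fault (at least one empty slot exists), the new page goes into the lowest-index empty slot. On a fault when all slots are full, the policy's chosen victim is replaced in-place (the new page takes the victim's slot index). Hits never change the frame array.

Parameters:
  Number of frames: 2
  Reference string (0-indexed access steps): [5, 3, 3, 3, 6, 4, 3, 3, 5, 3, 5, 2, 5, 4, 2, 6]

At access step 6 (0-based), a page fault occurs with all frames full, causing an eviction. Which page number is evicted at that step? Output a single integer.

Step 0: ref 5 -> FAULT, frames=[5,-]
Step 1: ref 3 -> FAULT, frames=[5,3]
Step 2: ref 3 -> HIT, frames=[5,3]
Step 3: ref 3 -> HIT, frames=[5,3]
Step 4: ref 6 -> FAULT, evict 5, frames=[6,3]
Step 5: ref 4 -> FAULT, evict 3, frames=[6,4]
Step 6: ref 3 -> FAULT, evict 6, frames=[3,4]
At step 6: evicted page 6

Answer: 6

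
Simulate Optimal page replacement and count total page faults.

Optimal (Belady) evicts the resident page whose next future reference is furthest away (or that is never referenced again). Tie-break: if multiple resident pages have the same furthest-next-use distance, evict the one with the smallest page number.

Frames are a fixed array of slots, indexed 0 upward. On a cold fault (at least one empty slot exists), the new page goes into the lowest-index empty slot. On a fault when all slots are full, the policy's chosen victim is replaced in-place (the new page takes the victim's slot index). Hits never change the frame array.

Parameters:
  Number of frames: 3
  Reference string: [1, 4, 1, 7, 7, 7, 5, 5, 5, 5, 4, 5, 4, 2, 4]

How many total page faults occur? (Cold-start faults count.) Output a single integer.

Step 0: ref 1 → FAULT, frames=[1,-,-]
Step 1: ref 4 → FAULT, frames=[1,4,-]
Step 2: ref 1 → HIT, frames=[1,4,-]
Step 3: ref 7 → FAULT, frames=[1,4,7]
Step 4: ref 7 → HIT, frames=[1,4,7]
Step 5: ref 7 → HIT, frames=[1,4,7]
Step 6: ref 5 → FAULT (evict 1), frames=[5,4,7]
Step 7: ref 5 → HIT, frames=[5,4,7]
Step 8: ref 5 → HIT, frames=[5,4,7]
Step 9: ref 5 → HIT, frames=[5,4,7]
Step 10: ref 4 → HIT, frames=[5,4,7]
Step 11: ref 5 → HIT, frames=[5,4,7]
Step 12: ref 4 → HIT, frames=[5,4,7]
Step 13: ref 2 → FAULT (evict 5), frames=[2,4,7]
Step 14: ref 4 → HIT, frames=[2,4,7]
Total faults: 5

Answer: 5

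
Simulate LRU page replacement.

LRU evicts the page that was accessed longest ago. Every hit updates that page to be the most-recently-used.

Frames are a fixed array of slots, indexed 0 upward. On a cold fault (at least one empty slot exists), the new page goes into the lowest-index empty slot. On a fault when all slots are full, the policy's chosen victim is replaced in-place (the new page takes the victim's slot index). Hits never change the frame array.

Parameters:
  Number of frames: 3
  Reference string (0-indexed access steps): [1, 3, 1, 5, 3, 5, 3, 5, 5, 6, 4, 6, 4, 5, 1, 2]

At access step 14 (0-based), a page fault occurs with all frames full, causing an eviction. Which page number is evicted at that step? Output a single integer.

Answer: 6

Derivation:
Step 0: ref 1 -> FAULT, frames=[1,-,-]
Step 1: ref 3 -> FAULT, frames=[1,3,-]
Step 2: ref 1 -> HIT, frames=[1,3,-]
Step 3: ref 5 -> FAULT, frames=[1,3,5]
Step 4: ref 3 -> HIT, frames=[1,3,5]
Step 5: ref 5 -> HIT, frames=[1,3,5]
Step 6: ref 3 -> HIT, frames=[1,3,5]
Step 7: ref 5 -> HIT, frames=[1,3,5]
Step 8: ref 5 -> HIT, frames=[1,3,5]
Step 9: ref 6 -> FAULT, evict 1, frames=[6,3,5]
Step 10: ref 4 -> FAULT, evict 3, frames=[6,4,5]
Step 11: ref 6 -> HIT, frames=[6,4,5]
Step 12: ref 4 -> HIT, frames=[6,4,5]
Step 13: ref 5 -> HIT, frames=[6,4,5]
Step 14: ref 1 -> FAULT, evict 6, frames=[1,4,5]
At step 14: evicted page 6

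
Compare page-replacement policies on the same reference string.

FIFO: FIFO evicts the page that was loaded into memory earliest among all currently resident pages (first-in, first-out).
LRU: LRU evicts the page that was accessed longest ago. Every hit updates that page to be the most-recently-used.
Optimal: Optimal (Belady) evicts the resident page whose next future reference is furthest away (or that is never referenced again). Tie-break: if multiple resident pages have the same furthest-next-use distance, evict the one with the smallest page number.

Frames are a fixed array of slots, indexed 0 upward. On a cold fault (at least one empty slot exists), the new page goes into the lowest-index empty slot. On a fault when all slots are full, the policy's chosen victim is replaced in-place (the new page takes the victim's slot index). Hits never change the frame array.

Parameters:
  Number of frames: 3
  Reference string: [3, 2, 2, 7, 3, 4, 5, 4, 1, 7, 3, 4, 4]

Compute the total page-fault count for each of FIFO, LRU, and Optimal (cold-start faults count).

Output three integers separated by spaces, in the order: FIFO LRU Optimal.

Answer: 9 9 7

Derivation:
--- FIFO ---
  step 0: ref 3 -> FAULT, frames=[3,-,-] (faults so far: 1)
  step 1: ref 2 -> FAULT, frames=[3,2,-] (faults so far: 2)
  step 2: ref 2 -> HIT, frames=[3,2,-] (faults so far: 2)
  step 3: ref 7 -> FAULT, frames=[3,2,7] (faults so far: 3)
  step 4: ref 3 -> HIT, frames=[3,2,7] (faults so far: 3)
  step 5: ref 4 -> FAULT, evict 3, frames=[4,2,7] (faults so far: 4)
  step 6: ref 5 -> FAULT, evict 2, frames=[4,5,7] (faults so far: 5)
  step 7: ref 4 -> HIT, frames=[4,5,7] (faults so far: 5)
  step 8: ref 1 -> FAULT, evict 7, frames=[4,5,1] (faults so far: 6)
  step 9: ref 7 -> FAULT, evict 4, frames=[7,5,1] (faults so far: 7)
  step 10: ref 3 -> FAULT, evict 5, frames=[7,3,1] (faults so far: 8)
  step 11: ref 4 -> FAULT, evict 1, frames=[7,3,4] (faults so far: 9)
  step 12: ref 4 -> HIT, frames=[7,3,4] (faults so far: 9)
  FIFO total faults: 9
--- LRU ---
  step 0: ref 3 -> FAULT, frames=[3,-,-] (faults so far: 1)
  step 1: ref 2 -> FAULT, frames=[3,2,-] (faults so far: 2)
  step 2: ref 2 -> HIT, frames=[3,2,-] (faults so far: 2)
  step 3: ref 7 -> FAULT, frames=[3,2,7] (faults so far: 3)
  step 4: ref 3 -> HIT, frames=[3,2,7] (faults so far: 3)
  step 5: ref 4 -> FAULT, evict 2, frames=[3,4,7] (faults so far: 4)
  step 6: ref 5 -> FAULT, evict 7, frames=[3,4,5] (faults so far: 5)
  step 7: ref 4 -> HIT, frames=[3,4,5] (faults so far: 5)
  step 8: ref 1 -> FAULT, evict 3, frames=[1,4,5] (faults so far: 6)
  step 9: ref 7 -> FAULT, evict 5, frames=[1,4,7] (faults so far: 7)
  step 10: ref 3 -> FAULT, evict 4, frames=[1,3,7] (faults so far: 8)
  step 11: ref 4 -> FAULT, evict 1, frames=[4,3,7] (faults so far: 9)
  step 12: ref 4 -> HIT, frames=[4,3,7] (faults so far: 9)
  LRU total faults: 9
--- Optimal ---
  step 0: ref 3 -> FAULT, frames=[3,-,-] (faults so far: 1)
  step 1: ref 2 -> FAULT, frames=[3,2,-] (faults so far: 2)
  step 2: ref 2 -> HIT, frames=[3,2,-] (faults so far: 2)
  step 3: ref 7 -> FAULT, frames=[3,2,7] (faults so far: 3)
  step 4: ref 3 -> HIT, frames=[3,2,7] (faults so far: 3)
  step 5: ref 4 -> FAULT, evict 2, frames=[3,4,7] (faults so far: 4)
  step 6: ref 5 -> FAULT, evict 3, frames=[5,4,7] (faults so far: 5)
  step 7: ref 4 -> HIT, frames=[5,4,7] (faults so far: 5)
  step 8: ref 1 -> FAULT, evict 5, frames=[1,4,7] (faults so far: 6)
  step 9: ref 7 -> HIT, frames=[1,4,7] (faults so far: 6)
  step 10: ref 3 -> FAULT, evict 1, frames=[3,4,7] (faults so far: 7)
  step 11: ref 4 -> HIT, frames=[3,4,7] (faults so far: 7)
  step 12: ref 4 -> HIT, frames=[3,4,7] (faults so far: 7)
  Optimal total faults: 7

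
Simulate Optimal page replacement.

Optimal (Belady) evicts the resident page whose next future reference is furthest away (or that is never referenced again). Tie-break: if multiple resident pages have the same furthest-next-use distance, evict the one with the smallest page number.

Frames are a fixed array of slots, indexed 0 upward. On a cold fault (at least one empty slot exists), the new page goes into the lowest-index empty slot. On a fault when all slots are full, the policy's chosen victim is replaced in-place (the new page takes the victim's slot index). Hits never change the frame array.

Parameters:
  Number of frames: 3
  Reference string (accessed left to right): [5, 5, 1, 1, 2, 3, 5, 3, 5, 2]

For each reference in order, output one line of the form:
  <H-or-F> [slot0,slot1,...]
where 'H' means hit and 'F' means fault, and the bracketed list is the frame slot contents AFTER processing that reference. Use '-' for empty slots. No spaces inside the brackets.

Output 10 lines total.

F [5,-,-]
H [5,-,-]
F [5,1,-]
H [5,1,-]
F [5,1,2]
F [5,3,2]
H [5,3,2]
H [5,3,2]
H [5,3,2]
H [5,3,2]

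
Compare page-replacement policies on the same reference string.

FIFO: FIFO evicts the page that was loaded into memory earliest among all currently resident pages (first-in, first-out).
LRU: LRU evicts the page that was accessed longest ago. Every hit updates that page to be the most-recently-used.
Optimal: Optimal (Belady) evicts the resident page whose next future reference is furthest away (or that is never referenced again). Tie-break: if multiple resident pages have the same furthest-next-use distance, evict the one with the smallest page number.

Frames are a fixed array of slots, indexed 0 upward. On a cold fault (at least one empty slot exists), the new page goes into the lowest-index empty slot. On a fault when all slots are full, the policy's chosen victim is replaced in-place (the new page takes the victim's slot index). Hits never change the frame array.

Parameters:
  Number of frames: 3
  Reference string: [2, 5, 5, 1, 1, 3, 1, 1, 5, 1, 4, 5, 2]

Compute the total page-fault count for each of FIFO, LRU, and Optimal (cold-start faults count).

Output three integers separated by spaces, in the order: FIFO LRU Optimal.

--- FIFO ---
  step 0: ref 2 -> FAULT, frames=[2,-,-] (faults so far: 1)
  step 1: ref 5 -> FAULT, frames=[2,5,-] (faults so far: 2)
  step 2: ref 5 -> HIT, frames=[2,5,-] (faults so far: 2)
  step 3: ref 1 -> FAULT, frames=[2,5,1] (faults so far: 3)
  step 4: ref 1 -> HIT, frames=[2,5,1] (faults so far: 3)
  step 5: ref 3 -> FAULT, evict 2, frames=[3,5,1] (faults so far: 4)
  step 6: ref 1 -> HIT, frames=[3,5,1] (faults so far: 4)
  step 7: ref 1 -> HIT, frames=[3,5,1] (faults so far: 4)
  step 8: ref 5 -> HIT, frames=[3,5,1] (faults so far: 4)
  step 9: ref 1 -> HIT, frames=[3,5,1] (faults so far: 4)
  step 10: ref 4 -> FAULT, evict 5, frames=[3,4,1] (faults so far: 5)
  step 11: ref 5 -> FAULT, evict 1, frames=[3,4,5] (faults so far: 6)
  step 12: ref 2 -> FAULT, evict 3, frames=[2,4,5] (faults so far: 7)
  FIFO total faults: 7
--- LRU ---
  step 0: ref 2 -> FAULT, frames=[2,-,-] (faults so far: 1)
  step 1: ref 5 -> FAULT, frames=[2,5,-] (faults so far: 2)
  step 2: ref 5 -> HIT, frames=[2,5,-] (faults so far: 2)
  step 3: ref 1 -> FAULT, frames=[2,5,1] (faults so far: 3)
  step 4: ref 1 -> HIT, frames=[2,5,1] (faults so far: 3)
  step 5: ref 3 -> FAULT, evict 2, frames=[3,5,1] (faults so far: 4)
  step 6: ref 1 -> HIT, frames=[3,5,1] (faults so far: 4)
  step 7: ref 1 -> HIT, frames=[3,5,1] (faults so far: 4)
  step 8: ref 5 -> HIT, frames=[3,5,1] (faults so far: 4)
  step 9: ref 1 -> HIT, frames=[3,5,1] (faults so far: 4)
  step 10: ref 4 -> FAULT, evict 3, frames=[4,5,1] (faults so far: 5)
  step 11: ref 5 -> HIT, frames=[4,5,1] (faults so far: 5)
  step 12: ref 2 -> FAULT, evict 1, frames=[4,5,2] (faults so far: 6)
  LRU total faults: 6
--- Optimal ---
  step 0: ref 2 -> FAULT, frames=[2,-,-] (faults so far: 1)
  step 1: ref 5 -> FAULT, frames=[2,5,-] (faults so far: 2)
  step 2: ref 5 -> HIT, frames=[2,5,-] (faults so far: 2)
  step 3: ref 1 -> FAULT, frames=[2,5,1] (faults so far: 3)
  step 4: ref 1 -> HIT, frames=[2,5,1] (faults so far: 3)
  step 5: ref 3 -> FAULT, evict 2, frames=[3,5,1] (faults so far: 4)
  step 6: ref 1 -> HIT, frames=[3,5,1] (faults so far: 4)
  step 7: ref 1 -> HIT, frames=[3,5,1] (faults so far: 4)
  step 8: ref 5 -> HIT, frames=[3,5,1] (faults so far: 4)
  step 9: ref 1 -> HIT, frames=[3,5,1] (faults so far: 4)
  step 10: ref 4 -> FAULT, evict 1, frames=[3,5,4] (faults so far: 5)
  step 11: ref 5 -> HIT, frames=[3,5,4] (faults so far: 5)
  step 12: ref 2 -> FAULT, evict 3, frames=[2,5,4] (faults so far: 6)
  Optimal total faults: 6

Answer: 7 6 6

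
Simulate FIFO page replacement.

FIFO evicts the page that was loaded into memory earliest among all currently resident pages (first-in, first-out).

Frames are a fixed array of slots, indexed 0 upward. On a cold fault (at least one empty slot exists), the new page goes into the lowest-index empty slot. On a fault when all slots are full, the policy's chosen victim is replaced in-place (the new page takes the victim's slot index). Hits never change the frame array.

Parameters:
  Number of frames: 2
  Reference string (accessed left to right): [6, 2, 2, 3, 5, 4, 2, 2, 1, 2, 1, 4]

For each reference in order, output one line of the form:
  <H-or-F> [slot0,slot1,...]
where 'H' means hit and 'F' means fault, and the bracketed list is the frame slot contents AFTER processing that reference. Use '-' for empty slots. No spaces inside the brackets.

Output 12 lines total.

F [6,-]
F [6,2]
H [6,2]
F [3,2]
F [3,5]
F [4,5]
F [4,2]
H [4,2]
F [1,2]
H [1,2]
H [1,2]
F [1,4]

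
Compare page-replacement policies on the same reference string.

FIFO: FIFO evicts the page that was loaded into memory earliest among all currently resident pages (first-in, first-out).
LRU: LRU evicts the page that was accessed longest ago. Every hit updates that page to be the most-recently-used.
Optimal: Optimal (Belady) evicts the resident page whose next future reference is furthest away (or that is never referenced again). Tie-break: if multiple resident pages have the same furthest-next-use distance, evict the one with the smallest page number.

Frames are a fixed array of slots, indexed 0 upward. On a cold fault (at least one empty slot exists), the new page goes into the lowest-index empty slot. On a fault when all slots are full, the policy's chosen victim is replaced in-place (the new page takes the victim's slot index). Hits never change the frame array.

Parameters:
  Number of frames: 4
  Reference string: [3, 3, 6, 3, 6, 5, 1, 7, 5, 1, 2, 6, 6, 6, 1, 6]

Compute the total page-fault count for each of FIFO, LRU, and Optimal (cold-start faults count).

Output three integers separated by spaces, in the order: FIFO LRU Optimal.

Answer: 7 7 6

Derivation:
--- FIFO ---
  step 0: ref 3 -> FAULT, frames=[3,-,-,-] (faults so far: 1)
  step 1: ref 3 -> HIT, frames=[3,-,-,-] (faults so far: 1)
  step 2: ref 6 -> FAULT, frames=[3,6,-,-] (faults so far: 2)
  step 3: ref 3 -> HIT, frames=[3,6,-,-] (faults so far: 2)
  step 4: ref 6 -> HIT, frames=[3,6,-,-] (faults so far: 2)
  step 5: ref 5 -> FAULT, frames=[3,6,5,-] (faults so far: 3)
  step 6: ref 1 -> FAULT, frames=[3,6,5,1] (faults so far: 4)
  step 7: ref 7 -> FAULT, evict 3, frames=[7,6,5,1] (faults so far: 5)
  step 8: ref 5 -> HIT, frames=[7,6,5,1] (faults so far: 5)
  step 9: ref 1 -> HIT, frames=[7,6,5,1] (faults so far: 5)
  step 10: ref 2 -> FAULT, evict 6, frames=[7,2,5,1] (faults so far: 6)
  step 11: ref 6 -> FAULT, evict 5, frames=[7,2,6,1] (faults so far: 7)
  step 12: ref 6 -> HIT, frames=[7,2,6,1] (faults so far: 7)
  step 13: ref 6 -> HIT, frames=[7,2,6,1] (faults so far: 7)
  step 14: ref 1 -> HIT, frames=[7,2,6,1] (faults so far: 7)
  step 15: ref 6 -> HIT, frames=[7,2,6,1] (faults so far: 7)
  FIFO total faults: 7
--- LRU ---
  step 0: ref 3 -> FAULT, frames=[3,-,-,-] (faults so far: 1)
  step 1: ref 3 -> HIT, frames=[3,-,-,-] (faults so far: 1)
  step 2: ref 6 -> FAULT, frames=[3,6,-,-] (faults so far: 2)
  step 3: ref 3 -> HIT, frames=[3,6,-,-] (faults so far: 2)
  step 4: ref 6 -> HIT, frames=[3,6,-,-] (faults so far: 2)
  step 5: ref 5 -> FAULT, frames=[3,6,5,-] (faults so far: 3)
  step 6: ref 1 -> FAULT, frames=[3,6,5,1] (faults so far: 4)
  step 7: ref 7 -> FAULT, evict 3, frames=[7,6,5,1] (faults so far: 5)
  step 8: ref 5 -> HIT, frames=[7,6,5,1] (faults so far: 5)
  step 9: ref 1 -> HIT, frames=[7,6,5,1] (faults so far: 5)
  step 10: ref 2 -> FAULT, evict 6, frames=[7,2,5,1] (faults so far: 6)
  step 11: ref 6 -> FAULT, evict 7, frames=[6,2,5,1] (faults so far: 7)
  step 12: ref 6 -> HIT, frames=[6,2,5,1] (faults so far: 7)
  step 13: ref 6 -> HIT, frames=[6,2,5,1] (faults so far: 7)
  step 14: ref 1 -> HIT, frames=[6,2,5,1] (faults so far: 7)
  step 15: ref 6 -> HIT, frames=[6,2,5,1] (faults so far: 7)
  LRU total faults: 7
--- Optimal ---
  step 0: ref 3 -> FAULT, frames=[3,-,-,-] (faults so far: 1)
  step 1: ref 3 -> HIT, frames=[3,-,-,-] (faults so far: 1)
  step 2: ref 6 -> FAULT, frames=[3,6,-,-] (faults so far: 2)
  step 3: ref 3 -> HIT, frames=[3,6,-,-] (faults so far: 2)
  step 4: ref 6 -> HIT, frames=[3,6,-,-] (faults so far: 2)
  step 5: ref 5 -> FAULT, frames=[3,6,5,-] (faults so far: 3)
  step 6: ref 1 -> FAULT, frames=[3,6,5,1] (faults so far: 4)
  step 7: ref 7 -> FAULT, evict 3, frames=[7,6,5,1] (faults so far: 5)
  step 8: ref 5 -> HIT, frames=[7,6,5,1] (faults so far: 5)
  step 9: ref 1 -> HIT, frames=[7,6,5,1] (faults so far: 5)
  step 10: ref 2 -> FAULT, evict 5, frames=[7,6,2,1] (faults so far: 6)
  step 11: ref 6 -> HIT, frames=[7,6,2,1] (faults so far: 6)
  step 12: ref 6 -> HIT, frames=[7,6,2,1] (faults so far: 6)
  step 13: ref 6 -> HIT, frames=[7,6,2,1] (faults so far: 6)
  step 14: ref 1 -> HIT, frames=[7,6,2,1] (faults so far: 6)
  step 15: ref 6 -> HIT, frames=[7,6,2,1] (faults so far: 6)
  Optimal total faults: 6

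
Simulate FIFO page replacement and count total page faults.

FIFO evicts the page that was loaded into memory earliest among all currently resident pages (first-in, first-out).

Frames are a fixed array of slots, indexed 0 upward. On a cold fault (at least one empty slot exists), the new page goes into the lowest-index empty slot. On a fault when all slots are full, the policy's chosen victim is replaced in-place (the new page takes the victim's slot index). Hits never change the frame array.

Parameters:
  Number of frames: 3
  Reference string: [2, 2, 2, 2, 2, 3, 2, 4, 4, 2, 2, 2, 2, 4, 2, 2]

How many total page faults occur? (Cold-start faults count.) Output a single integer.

Step 0: ref 2 → FAULT, frames=[2,-,-]
Step 1: ref 2 → HIT, frames=[2,-,-]
Step 2: ref 2 → HIT, frames=[2,-,-]
Step 3: ref 2 → HIT, frames=[2,-,-]
Step 4: ref 2 → HIT, frames=[2,-,-]
Step 5: ref 3 → FAULT, frames=[2,3,-]
Step 6: ref 2 → HIT, frames=[2,3,-]
Step 7: ref 4 → FAULT, frames=[2,3,4]
Step 8: ref 4 → HIT, frames=[2,3,4]
Step 9: ref 2 → HIT, frames=[2,3,4]
Step 10: ref 2 → HIT, frames=[2,3,4]
Step 11: ref 2 → HIT, frames=[2,3,4]
Step 12: ref 2 → HIT, frames=[2,3,4]
Step 13: ref 4 → HIT, frames=[2,3,4]
Step 14: ref 2 → HIT, frames=[2,3,4]
Step 15: ref 2 → HIT, frames=[2,3,4]
Total faults: 3

Answer: 3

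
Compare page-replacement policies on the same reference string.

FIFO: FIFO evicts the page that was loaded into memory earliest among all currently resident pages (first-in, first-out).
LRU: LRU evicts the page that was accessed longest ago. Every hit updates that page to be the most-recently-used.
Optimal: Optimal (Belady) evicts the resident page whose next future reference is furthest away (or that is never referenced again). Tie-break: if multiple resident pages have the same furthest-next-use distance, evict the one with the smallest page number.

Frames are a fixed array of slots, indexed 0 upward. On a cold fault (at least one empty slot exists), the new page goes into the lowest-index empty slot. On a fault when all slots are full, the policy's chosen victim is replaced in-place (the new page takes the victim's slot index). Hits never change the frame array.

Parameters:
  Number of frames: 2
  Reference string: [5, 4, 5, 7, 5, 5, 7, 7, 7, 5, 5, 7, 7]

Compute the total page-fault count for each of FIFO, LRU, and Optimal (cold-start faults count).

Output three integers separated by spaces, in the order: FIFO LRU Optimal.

--- FIFO ---
  step 0: ref 5 -> FAULT, frames=[5,-] (faults so far: 1)
  step 1: ref 4 -> FAULT, frames=[5,4] (faults so far: 2)
  step 2: ref 5 -> HIT, frames=[5,4] (faults so far: 2)
  step 3: ref 7 -> FAULT, evict 5, frames=[7,4] (faults so far: 3)
  step 4: ref 5 -> FAULT, evict 4, frames=[7,5] (faults so far: 4)
  step 5: ref 5 -> HIT, frames=[7,5] (faults so far: 4)
  step 6: ref 7 -> HIT, frames=[7,5] (faults so far: 4)
  step 7: ref 7 -> HIT, frames=[7,5] (faults so far: 4)
  step 8: ref 7 -> HIT, frames=[7,5] (faults so far: 4)
  step 9: ref 5 -> HIT, frames=[7,5] (faults so far: 4)
  step 10: ref 5 -> HIT, frames=[7,5] (faults so far: 4)
  step 11: ref 7 -> HIT, frames=[7,5] (faults so far: 4)
  step 12: ref 7 -> HIT, frames=[7,5] (faults so far: 4)
  FIFO total faults: 4
--- LRU ---
  step 0: ref 5 -> FAULT, frames=[5,-] (faults so far: 1)
  step 1: ref 4 -> FAULT, frames=[5,4] (faults so far: 2)
  step 2: ref 5 -> HIT, frames=[5,4] (faults so far: 2)
  step 3: ref 7 -> FAULT, evict 4, frames=[5,7] (faults so far: 3)
  step 4: ref 5 -> HIT, frames=[5,7] (faults so far: 3)
  step 5: ref 5 -> HIT, frames=[5,7] (faults so far: 3)
  step 6: ref 7 -> HIT, frames=[5,7] (faults so far: 3)
  step 7: ref 7 -> HIT, frames=[5,7] (faults so far: 3)
  step 8: ref 7 -> HIT, frames=[5,7] (faults so far: 3)
  step 9: ref 5 -> HIT, frames=[5,7] (faults so far: 3)
  step 10: ref 5 -> HIT, frames=[5,7] (faults so far: 3)
  step 11: ref 7 -> HIT, frames=[5,7] (faults so far: 3)
  step 12: ref 7 -> HIT, frames=[5,7] (faults so far: 3)
  LRU total faults: 3
--- Optimal ---
  step 0: ref 5 -> FAULT, frames=[5,-] (faults so far: 1)
  step 1: ref 4 -> FAULT, frames=[5,4] (faults so far: 2)
  step 2: ref 5 -> HIT, frames=[5,4] (faults so far: 2)
  step 3: ref 7 -> FAULT, evict 4, frames=[5,7] (faults so far: 3)
  step 4: ref 5 -> HIT, frames=[5,7] (faults so far: 3)
  step 5: ref 5 -> HIT, frames=[5,7] (faults so far: 3)
  step 6: ref 7 -> HIT, frames=[5,7] (faults so far: 3)
  step 7: ref 7 -> HIT, frames=[5,7] (faults so far: 3)
  step 8: ref 7 -> HIT, frames=[5,7] (faults so far: 3)
  step 9: ref 5 -> HIT, frames=[5,7] (faults so far: 3)
  step 10: ref 5 -> HIT, frames=[5,7] (faults so far: 3)
  step 11: ref 7 -> HIT, frames=[5,7] (faults so far: 3)
  step 12: ref 7 -> HIT, frames=[5,7] (faults so far: 3)
  Optimal total faults: 3

Answer: 4 3 3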